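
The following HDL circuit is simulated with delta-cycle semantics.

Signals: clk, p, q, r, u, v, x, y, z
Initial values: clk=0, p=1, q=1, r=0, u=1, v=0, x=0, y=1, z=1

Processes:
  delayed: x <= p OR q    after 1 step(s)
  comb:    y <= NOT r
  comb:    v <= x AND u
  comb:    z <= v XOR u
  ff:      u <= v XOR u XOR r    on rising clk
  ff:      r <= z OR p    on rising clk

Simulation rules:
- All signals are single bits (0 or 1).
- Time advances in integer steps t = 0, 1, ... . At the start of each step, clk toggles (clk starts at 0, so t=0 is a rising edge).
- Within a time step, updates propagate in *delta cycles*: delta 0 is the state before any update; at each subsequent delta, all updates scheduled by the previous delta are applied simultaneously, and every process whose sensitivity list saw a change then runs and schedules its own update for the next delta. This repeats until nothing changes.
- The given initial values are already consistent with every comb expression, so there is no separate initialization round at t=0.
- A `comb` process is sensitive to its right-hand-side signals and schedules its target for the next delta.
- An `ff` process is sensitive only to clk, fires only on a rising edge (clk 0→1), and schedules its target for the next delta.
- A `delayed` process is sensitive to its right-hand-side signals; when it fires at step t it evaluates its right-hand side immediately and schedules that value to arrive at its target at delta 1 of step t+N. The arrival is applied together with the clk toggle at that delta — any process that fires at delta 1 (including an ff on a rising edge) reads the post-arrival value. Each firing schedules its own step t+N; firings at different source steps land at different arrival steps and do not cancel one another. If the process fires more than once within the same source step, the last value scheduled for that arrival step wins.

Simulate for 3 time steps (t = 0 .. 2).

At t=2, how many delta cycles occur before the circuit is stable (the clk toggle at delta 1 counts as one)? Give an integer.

3

[bits: q,z,u,y,r,p,v,x,clk]
t=0: Δ0=111101000 Δ1=111101001 Δ2=111111001 Δ3=111011001 | 3Δ
t=1: Δ0=111011001 Δ1=111011000 | 1Δ
t=2: Δ0=111011000 Δ1=111011001 Δ2=110011001 Δ3=100011001 | 3Δ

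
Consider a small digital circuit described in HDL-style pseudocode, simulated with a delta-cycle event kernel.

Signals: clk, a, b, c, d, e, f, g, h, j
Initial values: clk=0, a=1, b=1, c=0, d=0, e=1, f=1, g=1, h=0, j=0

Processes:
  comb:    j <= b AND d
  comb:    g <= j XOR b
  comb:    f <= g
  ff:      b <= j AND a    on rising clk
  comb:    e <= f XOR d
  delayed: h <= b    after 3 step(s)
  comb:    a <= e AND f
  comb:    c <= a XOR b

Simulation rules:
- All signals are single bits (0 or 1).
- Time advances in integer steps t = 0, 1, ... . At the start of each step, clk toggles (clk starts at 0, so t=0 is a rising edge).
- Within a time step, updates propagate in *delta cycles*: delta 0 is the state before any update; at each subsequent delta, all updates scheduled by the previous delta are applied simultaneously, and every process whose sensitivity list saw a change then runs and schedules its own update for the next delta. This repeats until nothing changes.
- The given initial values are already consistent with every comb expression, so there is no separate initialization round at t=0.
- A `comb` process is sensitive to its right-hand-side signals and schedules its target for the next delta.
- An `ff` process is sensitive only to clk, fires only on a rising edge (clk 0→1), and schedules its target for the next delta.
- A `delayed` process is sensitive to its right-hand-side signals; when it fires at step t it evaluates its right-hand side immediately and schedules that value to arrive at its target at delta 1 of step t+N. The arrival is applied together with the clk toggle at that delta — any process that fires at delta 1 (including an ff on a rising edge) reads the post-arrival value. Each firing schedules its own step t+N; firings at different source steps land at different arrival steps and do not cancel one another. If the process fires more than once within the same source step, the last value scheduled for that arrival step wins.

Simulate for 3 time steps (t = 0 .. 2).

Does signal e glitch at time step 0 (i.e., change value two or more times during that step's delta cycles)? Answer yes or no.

t=0 Δ0: f=1 d=0 e=1 clk=0 a=1 j=0 h=0 g=1 c=0 b=1
  Δ1: clk:0→1
  Δ2: b:1→0
  Δ3: g:1→0, c:0→1
  Δ4: f:1→0
  Δ5: e:1→0, a:1→0
  Δ6: c:1→0
  (6Δ to stable)
t=1 Δ0: f=0 d=0 e=0 clk=1 a=0 j=0 h=0 g=0 c=0 b=0
  Δ1: clk:1→0
  (1Δ to stable)
t=2 Δ0: f=0 d=0 e=0 clk=0 a=0 j=0 h=0 g=0 c=0 b=0
  Δ1: clk:0→1
  (1Δ to stable)

no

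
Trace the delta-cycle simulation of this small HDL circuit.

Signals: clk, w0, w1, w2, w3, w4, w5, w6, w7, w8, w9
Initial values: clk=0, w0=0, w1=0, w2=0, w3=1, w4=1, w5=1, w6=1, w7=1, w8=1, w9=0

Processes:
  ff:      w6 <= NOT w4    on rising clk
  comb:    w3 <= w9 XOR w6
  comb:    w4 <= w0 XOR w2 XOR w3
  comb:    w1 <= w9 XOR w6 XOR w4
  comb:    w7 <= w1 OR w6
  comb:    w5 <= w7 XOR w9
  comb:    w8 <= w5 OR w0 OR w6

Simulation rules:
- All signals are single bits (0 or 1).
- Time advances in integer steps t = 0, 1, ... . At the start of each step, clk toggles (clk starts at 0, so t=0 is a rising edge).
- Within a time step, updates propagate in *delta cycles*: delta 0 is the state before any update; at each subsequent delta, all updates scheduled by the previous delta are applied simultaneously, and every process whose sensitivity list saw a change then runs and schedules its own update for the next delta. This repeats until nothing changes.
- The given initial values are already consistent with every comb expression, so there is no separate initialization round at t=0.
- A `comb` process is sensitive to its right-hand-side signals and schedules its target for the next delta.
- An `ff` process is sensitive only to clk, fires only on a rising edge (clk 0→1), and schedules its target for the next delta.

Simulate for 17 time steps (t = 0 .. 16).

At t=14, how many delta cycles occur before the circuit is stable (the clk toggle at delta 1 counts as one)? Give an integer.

t=0 Δ0: w1=0 w3=1 w4=1 w8=1 w0=0 clk=0 w6=1 w5=1 w7=1 w9=0 w2=0
  Δ1: clk:0→1
  Δ2: w6:1→0
  Δ3: w1:0→1, w3:1→0, w7:1→0
  Δ4: w4:1→0, w5:1→0, w7:0→1
  Δ5: w1:1→0, w8:1→0, w5:0→1
  Δ6: w8:0→1, w7:1→0
  Δ7: w5:1→0
  Δ8: w8:1→0
  (8Δ to stable)
t=1 Δ0: w1=0 w3=0 w4=0 w8=0 w0=0 clk=1 w6=0 w5=0 w7=0 w9=0 w2=0
  Δ1: clk:1→0
  (1Δ to stable)
t=2 Δ0: w1=0 w3=0 w4=0 w8=0 w0=0 clk=0 w6=0 w5=0 w7=0 w9=0 w2=0
  Δ1: clk:0→1
  Δ2: w6:0→1
  Δ3: w1:0→1, w3:0→1, w8:0→1, w7:0→1
  Δ4: w4:0→1, w5:0→1
  Δ5: w1:1→0
  (5Δ to stable)
t=3 Δ0: w1=0 w3=1 w4=1 w8=1 w0=0 clk=1 w6=1 w5=1 w7=1 w9=0 w2=0
  Δ1: clk:1→0
  (1Δ to stable)
t=4 Δ0: w1=0 w3=1 w4=1 w8=1 w0=0 clk=0 w6=1 w5=1 w7=1 w9=0 w2=0
  Δ1: clk:0→1
  Δ2: w6:1→0
  Δ3: w1:0→1, w3:1→0, w7:1→0
  Δ4: w4:1→0, w5:1→0, w7:0→1
  Δ5: w1:1→0, w8:1→0, w5:0→1
  Δ6: w8:0→1, w7:1→0
  Δ7: w5:1→0
  Δ8: w8:1→0
  (8Δ to stable)
t=5 Δ0: w1=0 w3=0 w4=0 w8=0 w0=0 clk=1 w6=0 w5=0 w7=0 w9=0 w2=0
  Δ1: clk:1→0
  (1Δ to stable)
t=6 Δ0: w1=0 w3=0 w4=0 w8=0 w0=0 clk=0 w6=0 w5=0 w7=0 w9=0 w2=0
  Δ1: clk:0→1
  Δ2: w6:0→1
  Δ3: w1:0→1, w3:0→1, w8:0→1, w7:0→1
  Δ4: w4:0→1, w5:0→1
  Δ5: w1:1→0
  (5Δ to stable)
t=7 Δ0: w1=0 w3=1 w4=1 w8=1 w0=0 clk=1 w6=1 w5=1 w7=1 w9=0 w2=0
  Δ1: clk:1→0
  (1Δ to stable)
t=8 Δ0: w1=0 w3=1 w4=1 w8=1 w0=0 clk=0 w6=1 w5=1 w7=1 w9=0 w2=0
  Δ1: clk:0→1
  Δ2: w6:1→0
  Δ3: w1:0→1, w3:1→0, w7:1→0
  Δ4: w4:1→0, w5:1→0, w7:0→1
  Δ5: w1:1→0, w8:1→0, w5:0→1
  Δ6: w8:0→1, w7:1→0
  Δ7: w5:1→0
  Δ8: w8:1→0
  (8Δ to stable)
t=9 Δ0: w1=0 w3=0 w4=0 w8=0 w0=0 clk=1 w6=0 w5=0 w7=0 w9=0 w2=0
  Δ1: clk:1→0
  (1Δ to stable)
t=10 Δ0: w1=0 w3=0 w4=0 w8=0 w0=0 clk=0 w6=0 w5=0 w7=0 w9=0 w2=0
  Δ1: clk:0→1
  Δ2: w6:0→1
  Δ3: w1:0→1, w3:0→1, w8:0→1, w7:0→1
  Δ4: w4:0→1, w5:0→1
  Δ5: w1:1→0
  (5Δ to stable)
t=11 Δ0: w1=0 w3=1 w4=1 w8=1 w0=0 clk=1 w6=1 w5=1 w7=1 w9=0 w2=0
  Δ1: clk:1→0
  (1Δ to stable)
t=12 Δ0: w1=0 w3=1 w4=1 w8=1 w0=0 clk=0 w6=1 w5=1 w7=1 w9=0 w2=0
  Δ1: clk:0→1
  Δ2: w6:1→0
  Δ3: w1:0→1, w3:1→0, w7:1→0
  Δ4: w4:1→0, w5:1→0, w7:0→1
  Δ5: w1:1→0, w8:1→0, w5:0→1
  Δ6: w8:0→1, w7:1→0
  Δ7: w5:1→0
  Δ8: w8:1→0
  (8Δ to stable)
t=13 Δ0: w1=0 w3=0 w4=0 w8=0 w0=0 clk=1 w6=0 w5=0 w7=0 w9=0 w2=0
  Δ1: clk:1→0
  (1Δ to stable)
t=14 Δ0: w1=0 w3=0 w4=0 w8=0 w0=0 clk=0 w6=0 w5=0 w7=0 w9=0 w2=0
  Δ1: clk:0→1
  Δ2: w6:0→1
  Δ3: w1:0→1, w3:0→1, w8:0→1, w7:0→1
  Δ4: w4:0→1, w5:0→1
  Δ5: w1:1→0
  (5Δ to stable)
t=15 Δ0: w1=0 w3=1 w4=1 w8=1 w0=0 clk=1 w6=1 w5=1 w7=1 w9=0 w2=0
  Δ1: clk:1→0
  (1Δ to stable)
t=16 Δ0: w1=0 w3=1 w4=1 w8=1 w0=0 clk=0 w6=1 w5=1 w7=1 w9=0 w2=0
  Δ1: clk:0→1
  Δ2: w6:1→0
  Δ3: w1:0→1, w3:1→0, w7:1→0
  Δ4: w4:1→0, w5:1→0, w7:0→1
  Δ5: w1:1→0, w8:1→0, w5:0→1
  Δ6: w8:0→1, w7:1→0
  Δ7: w5:1→0
  Δ8: w8:1→0
  (8Δ to stable)

5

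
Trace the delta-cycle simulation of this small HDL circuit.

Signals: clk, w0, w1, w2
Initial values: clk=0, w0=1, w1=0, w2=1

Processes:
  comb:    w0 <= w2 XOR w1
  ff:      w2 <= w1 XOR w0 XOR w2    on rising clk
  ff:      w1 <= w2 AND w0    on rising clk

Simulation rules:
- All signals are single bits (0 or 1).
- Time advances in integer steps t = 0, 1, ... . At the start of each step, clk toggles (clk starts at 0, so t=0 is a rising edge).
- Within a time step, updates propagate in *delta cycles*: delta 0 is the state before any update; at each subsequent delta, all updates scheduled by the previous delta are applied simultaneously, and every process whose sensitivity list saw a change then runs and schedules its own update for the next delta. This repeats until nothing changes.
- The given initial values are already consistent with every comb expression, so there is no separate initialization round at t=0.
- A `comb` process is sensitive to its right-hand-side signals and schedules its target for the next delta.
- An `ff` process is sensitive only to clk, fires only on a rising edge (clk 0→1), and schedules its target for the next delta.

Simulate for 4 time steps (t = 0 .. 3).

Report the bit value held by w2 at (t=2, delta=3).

0

t0.Δ0 clk=0 w0=1 w1=0 w2=1
t0.Δ1 clk=1 w0=1 w1=0 w2=1
t0.Δ2 clk=1 w0=1 w1=1 w2=0
t1.Δ0 clk=1 w0=1 w1=1 w2=0
t1.Δ1 clk=0 w0=1 w1=1 w2=0
t2.Δ0 clk=0 w0=1 w1=1 w2=0
t2.Δ1 clk=1 w0=1 w1=1 w2=0
t2.Δ2 clk=1 w0=1 w1=0 w2=0
t2.Δ3 clk=1 w0=0 w1=0 w2=0
t3.Δ0 clk=1 w0=0 w1=0 w2=0
t3.Δ1 clk=0 w0=0 w1=0 w2=0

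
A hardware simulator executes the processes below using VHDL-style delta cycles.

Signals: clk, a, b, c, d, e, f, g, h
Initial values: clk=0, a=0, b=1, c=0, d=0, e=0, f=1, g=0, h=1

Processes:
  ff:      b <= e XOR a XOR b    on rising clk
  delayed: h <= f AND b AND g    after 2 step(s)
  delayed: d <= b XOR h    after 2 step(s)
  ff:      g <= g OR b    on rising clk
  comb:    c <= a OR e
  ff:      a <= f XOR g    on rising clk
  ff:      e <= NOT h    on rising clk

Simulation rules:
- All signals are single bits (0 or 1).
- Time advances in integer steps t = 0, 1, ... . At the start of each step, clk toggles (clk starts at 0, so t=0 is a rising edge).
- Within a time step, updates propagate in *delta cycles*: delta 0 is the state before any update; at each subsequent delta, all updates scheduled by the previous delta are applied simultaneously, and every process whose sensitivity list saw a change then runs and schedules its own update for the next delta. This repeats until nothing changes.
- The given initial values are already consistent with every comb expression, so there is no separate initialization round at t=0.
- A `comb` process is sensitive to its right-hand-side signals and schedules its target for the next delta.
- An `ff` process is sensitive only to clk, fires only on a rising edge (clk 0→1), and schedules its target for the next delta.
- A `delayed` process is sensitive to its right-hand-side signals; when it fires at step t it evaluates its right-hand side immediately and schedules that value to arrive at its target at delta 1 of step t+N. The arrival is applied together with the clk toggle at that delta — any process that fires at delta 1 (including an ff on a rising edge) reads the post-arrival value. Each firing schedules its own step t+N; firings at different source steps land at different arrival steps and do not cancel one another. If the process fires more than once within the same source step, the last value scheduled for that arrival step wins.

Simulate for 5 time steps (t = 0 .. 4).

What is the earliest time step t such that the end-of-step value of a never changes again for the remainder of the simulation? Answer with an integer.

2

t=0 Δ0: d=0 b=1 f=1 clk=0 e=0 c=0 a=0 h=1 g=0
  Δ1: clk:0→1
  Δ2: a:0→1, g:0→1
  Δ3: c:0→1
  (3Δ to stable)
t=1 Δ0: d=0 b=1 f=1 clk=1 e=0 c=1 a=1 h=1 g=1
  Δ1: clk:1→0
  (1Δ to stable)
t=2 Δ0: d=0 b=1 f=1 clk=0 e=0 c=1 a=1 h=1 g=1
  Δ1: clk:0→1
  Δ2: b:1→0, a:1→0
  Δ3: c:1→0
  (3Δ to stable)
t=3 Δ0: d=0 b=0 f=1 clk=1 e=0 c=0 a=0 h=1 g=1
  Δ1: clk:1→0
  (1Δ to stable)
t=4 Δ0: d=0 b=0 f=1 clk=0 e=0 c=0 a=0 h=1 g=1
  Δ1: d:0→1, clk:0→1, h:1→0
  Δ2: e:0→1
  Δ3: c:0→1
  (3Δ to stable)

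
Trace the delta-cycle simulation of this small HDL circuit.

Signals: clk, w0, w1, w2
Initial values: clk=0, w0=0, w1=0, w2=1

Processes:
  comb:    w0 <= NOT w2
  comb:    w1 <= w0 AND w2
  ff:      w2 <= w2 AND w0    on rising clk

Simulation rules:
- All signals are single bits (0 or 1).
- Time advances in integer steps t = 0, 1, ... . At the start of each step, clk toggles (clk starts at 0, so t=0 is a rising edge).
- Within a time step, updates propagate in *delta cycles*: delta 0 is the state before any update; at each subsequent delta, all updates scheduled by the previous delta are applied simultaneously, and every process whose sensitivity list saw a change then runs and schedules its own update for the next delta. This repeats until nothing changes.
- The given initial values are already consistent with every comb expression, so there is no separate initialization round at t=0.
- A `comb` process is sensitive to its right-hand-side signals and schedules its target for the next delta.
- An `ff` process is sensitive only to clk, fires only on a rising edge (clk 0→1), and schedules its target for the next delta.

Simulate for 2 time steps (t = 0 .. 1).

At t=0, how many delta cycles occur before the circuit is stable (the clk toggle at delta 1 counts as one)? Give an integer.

3

[bits: w0,w2,clk,w1]
t=0: Δ0=0100 Δ1=0110 Δ2=0010 Δ3=1010 | 3Δ
t=1: Δ0=1010 Δ1=1000 | 1Δ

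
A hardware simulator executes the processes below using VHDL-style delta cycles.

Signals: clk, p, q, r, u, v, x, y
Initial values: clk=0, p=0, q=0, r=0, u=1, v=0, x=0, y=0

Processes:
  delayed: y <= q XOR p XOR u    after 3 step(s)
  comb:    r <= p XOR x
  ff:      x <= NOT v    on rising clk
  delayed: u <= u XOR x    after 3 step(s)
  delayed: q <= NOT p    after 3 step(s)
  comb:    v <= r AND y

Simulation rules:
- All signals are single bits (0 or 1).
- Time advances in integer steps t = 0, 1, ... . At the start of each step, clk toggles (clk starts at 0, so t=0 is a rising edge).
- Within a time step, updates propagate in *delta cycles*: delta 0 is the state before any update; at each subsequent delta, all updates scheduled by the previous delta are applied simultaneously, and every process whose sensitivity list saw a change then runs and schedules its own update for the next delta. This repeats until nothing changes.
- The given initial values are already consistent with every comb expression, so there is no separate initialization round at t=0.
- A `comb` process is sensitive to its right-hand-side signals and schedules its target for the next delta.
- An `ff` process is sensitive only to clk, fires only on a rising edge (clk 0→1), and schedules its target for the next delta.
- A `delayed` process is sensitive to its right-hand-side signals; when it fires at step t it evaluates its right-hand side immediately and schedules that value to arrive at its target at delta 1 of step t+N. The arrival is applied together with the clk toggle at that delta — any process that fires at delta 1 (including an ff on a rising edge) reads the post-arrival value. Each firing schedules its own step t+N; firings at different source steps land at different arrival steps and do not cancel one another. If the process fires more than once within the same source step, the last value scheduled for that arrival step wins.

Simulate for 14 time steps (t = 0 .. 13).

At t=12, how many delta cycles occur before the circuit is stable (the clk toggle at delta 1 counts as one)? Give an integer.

3

[bits: q,p,r,clk,u,x,y,v]
t=0: Δ0=00001000 Δ1=00011000 Δ2=00011100 Δ3=00111100 | 3Δ
t=1: Δ0=00111100 Δ1=00101100 | 1Δ
t=2: Δ0=00101100 Δ1=00111100 | 1Δ
t=3: Δ0=00111100 Δ1=00100100 | 1Δ
t=4: Δ0=00100100 Δ1=00110100 | 1Δ
t=5: Δ0=00110100 Δ1=00100100 | 1Δ
t=6: Δ0=00100100 Δ1=00111100 | 1Δ
t=7: Δ0=00111100 Δ1=00101100 | 1Δ
t=8: Δ0=00101100 Δ1=00111100 | 1Δ
t=9: Δ0=00111100 Δ1=00100110 Δ2=00100111 | 2Δ
t=10: Δ0=00100111 Δ1=00110111 Δ2=00110011 Δ3=00010011 Δ4=00010010 | 4Δ
t=11: Δ0=00010010 Δ1=00000010 | 1Δ
t=12: Δ0=00000010 Δ1=00011000 Δ2=00011100 Δ3=00111100 | 3Δ
t=13: Δ0=00111100 Δ1=00100100 | 1Δ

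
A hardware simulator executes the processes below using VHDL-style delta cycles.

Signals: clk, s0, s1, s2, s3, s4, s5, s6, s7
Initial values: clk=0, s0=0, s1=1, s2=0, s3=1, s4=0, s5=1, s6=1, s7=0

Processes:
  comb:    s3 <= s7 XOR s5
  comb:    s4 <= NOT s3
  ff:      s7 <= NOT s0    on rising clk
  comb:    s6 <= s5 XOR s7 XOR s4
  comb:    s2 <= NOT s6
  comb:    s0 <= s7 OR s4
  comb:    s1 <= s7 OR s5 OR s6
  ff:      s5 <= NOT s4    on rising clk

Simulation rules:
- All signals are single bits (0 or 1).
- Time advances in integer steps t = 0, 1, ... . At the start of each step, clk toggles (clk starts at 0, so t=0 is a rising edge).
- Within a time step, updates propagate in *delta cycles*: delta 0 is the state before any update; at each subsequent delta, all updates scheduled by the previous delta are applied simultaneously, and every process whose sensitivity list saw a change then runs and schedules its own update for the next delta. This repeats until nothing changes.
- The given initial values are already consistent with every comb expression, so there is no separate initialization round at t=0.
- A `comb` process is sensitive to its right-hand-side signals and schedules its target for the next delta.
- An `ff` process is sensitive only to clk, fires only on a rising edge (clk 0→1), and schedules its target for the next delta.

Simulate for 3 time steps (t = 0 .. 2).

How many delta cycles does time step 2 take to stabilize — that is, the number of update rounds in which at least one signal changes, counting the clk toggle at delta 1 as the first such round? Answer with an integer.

2

t0.Δ0 s5=1 s6=1 s7=0 s1=1 s0=0 clk=0 s4=0 s3=1 s2=0
t0.Δ1 s5=1 s6=1 s7=0 s1=1 s0=0 clk=1 s4=0 s3=1 s2=0
t0.Δ2 s5=1 s6=1 s7=1 s1=1 s0=0 clk=1 s4=0 s3=1 s2=0
t0.Δ3 s5=1 s6=0 s7=1 s1=1 s0=1 clk=1 s4=0 s3=0 s2=0
t0.Δ4 s5=1 s6=0 s7=1 s1=1 s0=1 clk=1 s4=1 s3=0 s2=1
t0.Δ5 s5=1 s6=1 s7=1 s1=1 s0=1 clk=1 s4=1 s3=0 s2=1
t0.Δ6 s5=1 s6=1 s7=1 s1=1 s0=1 clk=1 s4=1 s3=0 s2=0
t1.Δ0 s5=1 s6=1 s7=1 s1=1 s0=1 clk=1 s4=1 s3=0 s2=0
t1.Δ1 s5=1 s6=1 s7=1 s1=1 s0=1 clk=0 s4=1 s3=0 s2=0
t2.Δ0 s5=1 s6=1 s7=1 s1=1 s0=1 clk=0 s4=1 s3=0 s2=0
t2.Δ1 s5=1 s6=1 s7=1 s1=1 s0=1 clk=1 s4=1 s3=0 s2=0
t2.Δ2 s5=0 s6=1 s7=0 s1=1 s0=1 clk=1 s4=1 s3=0 s2=0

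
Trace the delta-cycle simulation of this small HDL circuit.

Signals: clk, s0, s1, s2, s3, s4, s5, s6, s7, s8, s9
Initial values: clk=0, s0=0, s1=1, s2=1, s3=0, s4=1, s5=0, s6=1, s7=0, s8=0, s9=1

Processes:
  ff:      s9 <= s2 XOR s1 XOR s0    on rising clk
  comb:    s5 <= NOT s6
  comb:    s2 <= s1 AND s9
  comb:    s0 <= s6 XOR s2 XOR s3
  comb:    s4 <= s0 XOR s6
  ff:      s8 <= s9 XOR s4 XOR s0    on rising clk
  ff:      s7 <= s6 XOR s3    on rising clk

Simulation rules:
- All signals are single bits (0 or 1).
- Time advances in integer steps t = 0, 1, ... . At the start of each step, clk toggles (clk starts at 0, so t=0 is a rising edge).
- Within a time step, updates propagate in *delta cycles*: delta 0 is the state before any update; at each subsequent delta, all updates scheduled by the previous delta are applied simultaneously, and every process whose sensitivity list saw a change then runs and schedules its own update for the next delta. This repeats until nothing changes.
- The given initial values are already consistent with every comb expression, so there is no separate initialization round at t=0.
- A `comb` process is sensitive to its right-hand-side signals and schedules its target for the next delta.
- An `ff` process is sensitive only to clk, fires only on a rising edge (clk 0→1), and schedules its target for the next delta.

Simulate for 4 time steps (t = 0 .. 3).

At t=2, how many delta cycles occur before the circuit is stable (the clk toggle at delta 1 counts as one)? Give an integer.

2

[bits: s2,s0,s4,s8,s9,s1,s3,s5,s7,s6,clk]
t=0: Δ0=10101100010 Δ1=10101100011 Δ2=10100100111 Δ3=00100100111 Δ4=01100100111 Δ5=01000100111 | 5Δ
t=1: Δ0=01000100111 Δ1=01000100110 | 1Δ
t=2: Δ0=01000100110 Δ1=01000100111 Δ2=01010100111 | 2Δ
t=3: Δ0=01010100111 Δ1=01010100110 | 1Δ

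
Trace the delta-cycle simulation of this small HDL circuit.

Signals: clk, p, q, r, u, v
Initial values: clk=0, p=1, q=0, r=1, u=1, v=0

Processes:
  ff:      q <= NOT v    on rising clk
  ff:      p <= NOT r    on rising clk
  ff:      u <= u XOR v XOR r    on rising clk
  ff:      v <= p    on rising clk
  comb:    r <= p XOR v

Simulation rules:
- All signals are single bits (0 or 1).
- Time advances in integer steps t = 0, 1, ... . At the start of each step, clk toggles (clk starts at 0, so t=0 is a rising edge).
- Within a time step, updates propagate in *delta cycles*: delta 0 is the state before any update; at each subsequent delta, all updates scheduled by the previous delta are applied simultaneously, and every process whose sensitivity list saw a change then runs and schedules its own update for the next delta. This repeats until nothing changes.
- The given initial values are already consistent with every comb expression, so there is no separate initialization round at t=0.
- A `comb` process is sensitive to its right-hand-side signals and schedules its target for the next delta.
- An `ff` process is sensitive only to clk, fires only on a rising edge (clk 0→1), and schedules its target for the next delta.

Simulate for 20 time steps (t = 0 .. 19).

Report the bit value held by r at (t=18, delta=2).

[bits: p,v,u,r,q,clk]
t=0: Δ0=101100 Δ1=101101 Δ2=010111 | 2Δ
t=1: Δ0=010111 Δ1=010110 | 1Δ
t=2: Δ0=010110 Δ1=010111 Δ2=000101 Δ3=000001 | 3Δ
t=3: Δ0=000001 Δ1=000000 | 1Δ
t=4: Δ0=000000 Δ1=000001 Δ2=100011 Δ3=100111 | 3Δ
t=5: Δ0=100111 Δ1=100110 | 1Δ
t=6: Δ0=100110 Δ1=100111 Δ2=011111 | 2Δ
t=7: Δ0=011111 Δ1=011110 | 1Δ
t=8: Δ0=011110 Δ1=011111 Δ2=001101 Δ3=001001 | 3Δ
t=9: Δ0=001001 Δ1=001000 | 1Δ
t=10: Δ0=001000 Δ1=001001 Δ2=101011 Δ3=101111 | 3Δ
t=11: Δ0=101111 Δ1=101110 | 1Δ
t=12: Δ0=101110 Δ1=101111 Δ2=010111 | 2Δ
t=13: Δ0=010111 Δ1=010110 | 1Δ
t=14: Δ0=010110 Δ1=010111 Δ2=000101 Δ3=000001 | 3Δ
t=15: Δ0=000001 Δ1=000000 | 1Δ
t=16: Δ0=000000 Δ1=000001 Δ2=100011 Δ3=100111 | 3Δ
t=17: Δ0=100111 Δ1=100110 | 1Δ
t=18: Δ0=100110 Δ1=100111 Δ2=011111 | 2Δ
t=19: Δ0=011111 Δ1=011110 | 1Δ

1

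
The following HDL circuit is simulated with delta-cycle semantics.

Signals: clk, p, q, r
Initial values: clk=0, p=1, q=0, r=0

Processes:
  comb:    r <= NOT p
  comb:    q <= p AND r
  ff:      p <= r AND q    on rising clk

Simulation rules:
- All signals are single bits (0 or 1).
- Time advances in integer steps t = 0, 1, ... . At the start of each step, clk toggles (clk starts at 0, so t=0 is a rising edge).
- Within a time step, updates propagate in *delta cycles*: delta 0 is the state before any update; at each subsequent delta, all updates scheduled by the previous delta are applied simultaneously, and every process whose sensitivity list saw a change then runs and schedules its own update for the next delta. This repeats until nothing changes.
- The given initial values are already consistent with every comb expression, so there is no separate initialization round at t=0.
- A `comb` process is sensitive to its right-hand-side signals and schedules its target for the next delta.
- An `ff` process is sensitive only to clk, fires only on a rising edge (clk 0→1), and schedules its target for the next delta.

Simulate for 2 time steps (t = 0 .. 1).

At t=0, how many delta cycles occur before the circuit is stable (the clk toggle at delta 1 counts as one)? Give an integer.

t=0 Δ0: clk=0 p=1 q=0 r=0
  Δ1: clk:0→1
  Δ2: p:1→0
  Δ3: r:0→1
  (3Δ to stable)
t=1 Δ0: clk=1 p=0 q=0 r=1
  Δ1: clk:1→0
  (1Δ to stable)

3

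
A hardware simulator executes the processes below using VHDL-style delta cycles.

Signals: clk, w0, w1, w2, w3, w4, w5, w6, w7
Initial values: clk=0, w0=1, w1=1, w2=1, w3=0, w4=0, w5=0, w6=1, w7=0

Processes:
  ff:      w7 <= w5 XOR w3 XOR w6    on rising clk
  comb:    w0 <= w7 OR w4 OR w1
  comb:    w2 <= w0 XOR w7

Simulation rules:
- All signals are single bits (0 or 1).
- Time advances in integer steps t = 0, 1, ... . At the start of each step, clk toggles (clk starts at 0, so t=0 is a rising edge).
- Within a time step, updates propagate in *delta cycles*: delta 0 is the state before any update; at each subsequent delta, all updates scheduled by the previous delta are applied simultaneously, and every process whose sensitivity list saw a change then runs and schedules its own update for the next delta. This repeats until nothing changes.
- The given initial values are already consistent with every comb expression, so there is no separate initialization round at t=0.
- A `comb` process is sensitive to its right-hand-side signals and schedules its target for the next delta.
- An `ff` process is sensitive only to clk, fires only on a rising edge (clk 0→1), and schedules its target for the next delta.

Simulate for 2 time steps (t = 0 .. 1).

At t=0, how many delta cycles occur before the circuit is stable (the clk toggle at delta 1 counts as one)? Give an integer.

t=0 Δ0: w4=0 w7=0 w0=1 w1=1 w2=1 clk=0 w6=1 w3=0 w5=0
  Δ1: clk:0→1
  Δ2: w7:0→1
  Δ3: w2:1→0
  (3Δ to stable)
t=1 Δ0: w4=0 w7=1 w0=1 w1=1 w2=0 clk=1 w6=1 w3=0 w5=0
  Δ1: clk:1→0
  (1Δ to stable)

3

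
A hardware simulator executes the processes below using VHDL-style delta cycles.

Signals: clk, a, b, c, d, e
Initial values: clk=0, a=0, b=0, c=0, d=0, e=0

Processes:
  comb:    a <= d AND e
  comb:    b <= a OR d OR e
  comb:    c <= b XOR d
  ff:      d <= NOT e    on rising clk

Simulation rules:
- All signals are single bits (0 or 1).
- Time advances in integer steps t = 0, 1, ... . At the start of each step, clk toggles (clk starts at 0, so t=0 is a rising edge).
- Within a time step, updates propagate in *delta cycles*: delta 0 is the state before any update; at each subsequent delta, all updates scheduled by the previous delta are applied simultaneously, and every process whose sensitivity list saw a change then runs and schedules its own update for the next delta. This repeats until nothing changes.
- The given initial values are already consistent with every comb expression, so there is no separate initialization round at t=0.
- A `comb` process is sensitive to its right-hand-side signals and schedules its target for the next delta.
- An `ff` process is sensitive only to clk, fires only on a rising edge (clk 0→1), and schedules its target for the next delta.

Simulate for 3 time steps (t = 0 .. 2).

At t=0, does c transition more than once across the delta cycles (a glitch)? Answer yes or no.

yes

t=0 Δ0: e=0 c=0 clk=0 b=0 a=0 d=0
  Δ1: clk:0→1
  Δ2: d:0→1
  Δ3: c:0→1, b:0→1
  Δ4: c:1→0
  (4Δ to stable)
t=1 Δ0: e=0 c=0 clk=1 b=1 a=0 d=1
  Δ1: clk:1→0
  (1Δ to stable)
t=2 Δ0: e=0 c=0 clk=0 b=1 a=0 d=1
  Δ1: clk:0→1
  (1Δ to stable)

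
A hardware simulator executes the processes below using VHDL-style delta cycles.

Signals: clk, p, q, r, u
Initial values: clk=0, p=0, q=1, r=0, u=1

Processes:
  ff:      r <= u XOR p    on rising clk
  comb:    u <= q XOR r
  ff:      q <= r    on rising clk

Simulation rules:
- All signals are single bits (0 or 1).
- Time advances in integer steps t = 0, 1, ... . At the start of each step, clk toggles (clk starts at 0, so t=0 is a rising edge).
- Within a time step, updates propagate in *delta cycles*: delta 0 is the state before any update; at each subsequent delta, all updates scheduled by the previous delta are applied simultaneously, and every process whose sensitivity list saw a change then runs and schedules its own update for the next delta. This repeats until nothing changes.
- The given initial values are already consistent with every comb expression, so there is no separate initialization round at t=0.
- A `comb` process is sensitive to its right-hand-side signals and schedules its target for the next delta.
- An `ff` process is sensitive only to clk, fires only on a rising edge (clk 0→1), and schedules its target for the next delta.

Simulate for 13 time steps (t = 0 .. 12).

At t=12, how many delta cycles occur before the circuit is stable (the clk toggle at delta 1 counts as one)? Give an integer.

2

t=0 Δ0: r=0 q=1 p=0 u=1 clk=0
  Δ1: clk:0→1
  Δ2: r:0→1, q:1→0
  (2Δ to stable)
t=1 Δ0: r=1 q=0 p=0 u=1 clk=1
  Δ1: clk:1→0
  (1Δ to stable)
t=2 Δ0: r=1 q=0 p=0 u=1 clk=0
  Δ1: clk:0→1
  Δ2: q:0→1
  Δ3: u:1→0
  (3Δ to stable)
t=3 Δ0: r=1 q=1 p=0 u=0 clk=1
  Δ1: clk:1→0
  (1Δ to stable)
t=4 Δ0: r=1 q=1 p=0 u=0 clk=0
  Δ1: clk:0→1
  Δ2: r:1→0
  Δ3: u:0→1
  (3Δ to stable)
t=5 Δ0: r=0 q=1 p=0 u=1 clk=1
  Δ1: clk:1→0
  (1Δ to stable)
t=6 Δ0: r=0 q=1 p=0 u=1 clk=0
  Δ1: clk:0→1
  Δ2: r:0→1, q:1→0
  (2Δ to stable)
t=7 Δ0: r=1 q=0 p=0 u=1 clk=1
  Δ1: clk:1→0
  (1Δ to stable)
t=8 Δ0: r=1 q=0 p=0 u=1 clk=0
  Δ1: clk:0→1
  Δ2: q:0→1
  Δ3: u:1→0
  (3Δ to stable)
t=9 Δ0: r=1 q=1 p=0 u=0 clk=1
  Δ1: clk:1→0
  (1Δ to stable)
t=10 Δ0: r=1 q=1 p=0 u=0 clk=0
  Δ1: clk:0→1
  Δ2: r:1→0
  Δ3: u:0→1
  (3Δ to stable)
t=11 Δ0: r=0 q=1 p=0 u=1 clk=1
  Δ1: clk:1→0
  (1Δ to stable)
t=12 Δ0: r=0 q=1 p=0 u=1 clk=0
  Δ1: clk:0→1
  Δ2: r:0→1, q:1→0
  (2Δ to stable)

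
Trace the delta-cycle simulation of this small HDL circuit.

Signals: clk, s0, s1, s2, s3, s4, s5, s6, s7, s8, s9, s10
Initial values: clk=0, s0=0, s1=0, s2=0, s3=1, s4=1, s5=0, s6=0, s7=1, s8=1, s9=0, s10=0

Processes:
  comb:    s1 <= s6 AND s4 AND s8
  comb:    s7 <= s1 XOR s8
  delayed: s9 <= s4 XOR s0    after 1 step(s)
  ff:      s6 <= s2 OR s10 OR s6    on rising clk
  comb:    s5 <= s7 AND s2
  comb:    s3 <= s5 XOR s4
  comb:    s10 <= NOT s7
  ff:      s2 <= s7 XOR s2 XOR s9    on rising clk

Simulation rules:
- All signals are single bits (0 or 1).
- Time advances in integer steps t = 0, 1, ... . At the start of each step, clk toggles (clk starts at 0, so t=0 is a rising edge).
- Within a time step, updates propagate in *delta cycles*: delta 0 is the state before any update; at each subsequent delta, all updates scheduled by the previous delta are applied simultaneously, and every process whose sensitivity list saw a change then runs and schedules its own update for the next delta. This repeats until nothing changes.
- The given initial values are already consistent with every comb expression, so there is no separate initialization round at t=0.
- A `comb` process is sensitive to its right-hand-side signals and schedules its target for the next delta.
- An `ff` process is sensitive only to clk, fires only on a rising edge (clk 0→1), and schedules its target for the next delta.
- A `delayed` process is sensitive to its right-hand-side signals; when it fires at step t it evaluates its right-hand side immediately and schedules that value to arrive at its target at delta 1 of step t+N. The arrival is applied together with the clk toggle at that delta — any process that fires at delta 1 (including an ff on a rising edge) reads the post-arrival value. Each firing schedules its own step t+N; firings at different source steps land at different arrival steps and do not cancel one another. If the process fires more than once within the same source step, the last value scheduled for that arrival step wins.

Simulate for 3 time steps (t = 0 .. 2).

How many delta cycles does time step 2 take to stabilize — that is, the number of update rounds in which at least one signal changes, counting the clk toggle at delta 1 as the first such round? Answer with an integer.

5

t=0 Δ0: s5=0 s8=1 s3=1 s2=0 s6=0 s7=1 s9=0 s0=0 s10=0 s1=0 clk=0 s4=1
  Δ1: clk:0→1
  Δ2: s2:0→1
  Δ3: s5:0→1
  Δ4: s3:1→0
  (4Δ to stable)
t=1 Δ0: s5=1 s8=1 s3=0 s2=1 s6=0 s7=1 s9=0 s0=0 s10=0 s1=0 clk=1 s4=1
  Δ1: clk:1→0
  (1Δ to stable)
t=2 Δ0: s5=1 s8=1 s3=0 s2=1 s6=0 s7=1 s9=0 s0=0 s10=0 s1=0 clk=0 s4=1
  Δ1: clk:0→1
  Δ2: s2:1→0, s6:0→1
  Δ3: s5:1→0, s1:0→1
  Δ4: s3:0→1, s7:1→0
  Δ5: s10:0→1
  (5Δ to stable)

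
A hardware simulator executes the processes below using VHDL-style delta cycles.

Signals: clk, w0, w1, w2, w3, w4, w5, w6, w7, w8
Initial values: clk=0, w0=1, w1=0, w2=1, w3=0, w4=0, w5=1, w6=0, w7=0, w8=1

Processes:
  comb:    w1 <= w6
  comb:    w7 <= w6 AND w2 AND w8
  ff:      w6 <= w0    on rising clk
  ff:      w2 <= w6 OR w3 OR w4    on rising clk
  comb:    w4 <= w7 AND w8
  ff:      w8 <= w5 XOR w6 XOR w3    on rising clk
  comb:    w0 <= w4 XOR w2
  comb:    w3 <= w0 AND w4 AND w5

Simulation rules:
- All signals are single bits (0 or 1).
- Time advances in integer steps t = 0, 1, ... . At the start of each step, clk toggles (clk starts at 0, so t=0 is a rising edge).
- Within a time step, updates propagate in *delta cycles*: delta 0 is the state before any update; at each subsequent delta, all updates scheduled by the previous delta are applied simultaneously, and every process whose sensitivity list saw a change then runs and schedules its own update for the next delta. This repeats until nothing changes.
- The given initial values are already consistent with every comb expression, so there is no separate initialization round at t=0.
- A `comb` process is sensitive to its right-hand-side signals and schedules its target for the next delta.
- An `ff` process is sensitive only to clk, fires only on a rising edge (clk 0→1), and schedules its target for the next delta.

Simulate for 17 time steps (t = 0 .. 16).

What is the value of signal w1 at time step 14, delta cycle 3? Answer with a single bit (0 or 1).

0

[bits: w6,w1,w7,clk,w5,w8,w2,w3,w0,w4]
t=0: Δ0=0000111010 Δ1=0001111010 Δ2=1001110010 Δ3=1101110000 | 3Δ
t=1: Δ0=1101110000 Δ1=1100110000 | 1Δ
t=2: Δ0=1100110000 Δ1=1101110000 Δ2=0101101000 Δ3=0001101010 | 3Δ
t=3: Δ0=0001101010 Δ1=0000101010 | 1Δ
t=4: Δ0=0000101010 Δ1=0001101010 Δ2=1001110010 Δ3=1101110000 | 3Δ
t=5: Δ0=1101110000 Δ1=1100110000 | 1Δ
t=6: Δ0=1100110000 Δ1=1101110000 Δ2=0101101000 Δ3=0001101010 | 3Δ
t=7: Δ0=0001101010 Δ1=0000101010 | 1Δ
t=8: Δ0=0000101010 Δ1=0001101010 Δ2=1001110010 Δ3=1101110000 | 3Δ
t=9: Δ0=1101110000 Δ1=1100110000 | 1Δ
t=10: Δ0=1100110000 Δ1=1101110000 Δ2=0101101000 Δ3=0001101010 | 3Δ
t=11: Δ0=0001101010 Δ1=0000101010 | 1Δ
t=12: Δ0=0000101010 Δ1=0001101010 Δ2=1001110010 Δ3=1101110000 | 3Δ
t=13: Δ0=1101110000 Δ1=1100110000 | 1Δ
t=14: Δ0=1100110000 Δ1=1101110000 Δ2=0101101000 Δ3=0001101010 | 3Δ
t=15: Δ0=0001101010 Δ1=0000101010 | 1Δ
t=16: Δ0=0000101010 Δ1=0001101010 Δ2=1001110010 Δ3=1101110000 | 3Δ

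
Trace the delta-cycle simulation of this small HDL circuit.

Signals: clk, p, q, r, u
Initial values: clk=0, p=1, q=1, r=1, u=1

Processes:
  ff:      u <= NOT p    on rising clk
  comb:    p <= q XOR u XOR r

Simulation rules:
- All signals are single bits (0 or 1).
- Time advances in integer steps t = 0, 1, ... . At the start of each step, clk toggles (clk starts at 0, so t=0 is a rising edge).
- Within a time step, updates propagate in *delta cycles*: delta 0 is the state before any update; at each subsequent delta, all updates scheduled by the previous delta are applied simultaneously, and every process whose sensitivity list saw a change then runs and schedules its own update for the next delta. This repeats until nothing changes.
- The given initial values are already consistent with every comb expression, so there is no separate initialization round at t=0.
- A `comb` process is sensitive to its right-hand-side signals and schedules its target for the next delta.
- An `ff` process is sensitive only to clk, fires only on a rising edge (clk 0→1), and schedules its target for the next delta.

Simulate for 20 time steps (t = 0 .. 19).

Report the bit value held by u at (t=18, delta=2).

1

t0.Δ0 clk=0 q=1 u=1 p=1 r=1
t0.Δ1 clk=1 q=1 u=1 p=1 r=1
t0.Δ2 clk=1 q=1 u=0 p=1 r=1
t0.Δ3 clk=1 q=1 u=0 p=0 r=1
t1.Δ0 clk=1 q=1 u=0 p=0 r=1
t1.Δ1 clk=0 q=1 u=0 p=0 r=1
t2.Δ0 clk=0 q=1 u=0 p=0 r=1
t2.Δ1 clk=1 q=1 u=0 p=0 r=1
t2.Δ2 clk=1 q=1 u=1 p=0 r=1
t2.Δ3 clk=1 q=1 u=1 p=1 r=1
t3.Δ0 clk=1 q=1 u=1 p=1 r=1
t3.Δ1 clk=0 q=1 u=1 p=1 r=1
t4.Δ0 clk=0 q=1 u=1 p=1 r=1
t4.Δ1 clk=1 q=1 u=1 p=1 r=1
t4.Δ2 clk=1 q=1 u=0 p=1 r=1
t4.Δ3 clk=1 q=1 u=0 p=0 r=1
t5.Δ0 clk=1 q=1 u=0 p=0 r=1
t5.Δ1 clk=0 q=1 u=0 p=0 r=1
t6.Δ0 clk=0 q=1 u=0 p=0 r=1
t6.Δ1 clk=1 q=1 u=0 p=0 r=1
t6.Δ2 clk=1 q=1 u=1 p=0 r=1
t6.Δ3 clk=1 q=1 u=1 p=1 r=1
t7.Δ0 clk=1 q=1 u=1 p=1 r=1
t7.Δ1 clk=0 q=1 u=1 p=1 r=1
t8.Δ0 clk=0 q=1 u=1 p=1 r=1
t8.Δ1 clk=1 q=1 u=1 p=1 r=1
t8.Δ2 clk=1 q=1 u=0 p=1 r=1
t8.Δ3 clk=1 q=1 u=0 p=0 r=1
t9.Δ0 clk=1 q=1 u=0 p=0 r=1
t9.Δ1 clk=0 q=1 u=0 p=0 r=1
t10.Δ0 clk=0 q=1 u=0 p=0 r=1
t10.Δ1 clk=1 q=1 u=0 p=0 r=1
t10.Δ2 clk=1 q=1 u=1 p=0 r=1
t10.Δ3 clk=1 q=1 u=1 p=1 r=1
t11.Δ0 clk=1 q=1 u=1 p=1 r=1
t11.Δ1 clk=0 q=1 u=1 p=1 r=1
t12.Δ0 clk=0 q=1 u=1 p=1 r=1
t12.Δ1 clk=1 q=1 u=1 p=1 r=1
t12.Δ2 clk=1 q=1 u=0 p=1 r=1
t12.Δ3 clk=1 q=1 u=0 p=0 r=1
t13.Δ0 clk=1 q=1 u=0 p=0 r=1
t13.Δ1 clk=0 q=1 u=0 p=0 r=1
t14.Δ0 clk=0 q=1 u=0 p=0 r=1
t14.Δ1 clk=1 q=1 u=0 p=0 r=1
t14.Δ2 clk=1 q=1 u=1 p=0 r=1
t14.Δ3 clk=1 q=1 u=1 p=1 r=1
t15.Δ0 clk=1 q=1 u=1 p=1 r=1
t15.Δ1 clk=0 q=1 u=1 p=1 r=1
t16.Δ0 clk=0 q=1 u=1 p=1 r=1
t16.Δ1 clk=1 q=1 u=1 p=1 r=1
t16.Δ2 clk=1 q=1 u=0 p=1 r=1
t16.Δ3 clk=1 q=1 u=0 p=0 r=1
t17.Δ0 clk=1 q=1 u=0 p=0 r=1
t17.Δ1 clk=0 q=1 u=0 p=0 r=1
t18.Δ0 clk=0 q=1 u=0 p=0 r=1
t18.Δ1 clk=1 q=1 u=0 p=0 r=1
t18.Δ2 clk=1 q=1 u=1 p=0 r=1
t18.Δ3 clk=1 q=1 u=1 p=1 r=1
t19.Δ0 clk=1 q=1 u=1 p=1 r=1
t19.Δ1 clk=0 q=1 u=1 p=1 r=1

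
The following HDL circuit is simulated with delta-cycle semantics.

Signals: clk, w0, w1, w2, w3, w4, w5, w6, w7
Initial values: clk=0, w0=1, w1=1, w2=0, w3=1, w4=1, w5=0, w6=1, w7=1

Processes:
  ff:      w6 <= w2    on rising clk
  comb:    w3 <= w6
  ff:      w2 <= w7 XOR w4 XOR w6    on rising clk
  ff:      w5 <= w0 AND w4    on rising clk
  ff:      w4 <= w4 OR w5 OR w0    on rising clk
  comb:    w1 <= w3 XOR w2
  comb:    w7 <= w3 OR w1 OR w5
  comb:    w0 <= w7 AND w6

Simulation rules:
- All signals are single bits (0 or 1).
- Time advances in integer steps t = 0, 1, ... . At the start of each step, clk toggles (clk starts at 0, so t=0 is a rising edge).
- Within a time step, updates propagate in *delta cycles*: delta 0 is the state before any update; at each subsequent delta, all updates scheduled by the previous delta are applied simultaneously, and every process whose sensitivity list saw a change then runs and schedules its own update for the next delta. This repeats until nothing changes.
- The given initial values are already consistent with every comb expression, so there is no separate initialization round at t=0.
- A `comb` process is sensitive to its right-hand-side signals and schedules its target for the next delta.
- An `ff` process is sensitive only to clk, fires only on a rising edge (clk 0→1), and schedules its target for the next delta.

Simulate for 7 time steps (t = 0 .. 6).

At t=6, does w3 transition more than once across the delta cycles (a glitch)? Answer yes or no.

[bits: w3,w4,w0,w7,clk,w6,w5,w2,w1]
t=0: Δ0=111101001 Δ1=111111001 Δ2=111110111 Δ3=010110110 Δ4=010110111 | 4Δ
t=1: Δ0=010110111 Δ1=010100111 | 1Δ
t=2: Δ0=010100111 Δ1=010110111 Δ2=010111001 Δ3=111111000 Δ4=111111001 | 4Δ
t=3: Δ0=111111001 Δ1=111101001 | 1Δ
t=4: Δ0=111101001 Δ1=111111001 Δ2=111110111 Δ3=010110110 Δ4=010110111 | 4Δ
t=5: Δ0=010110111 Δ1=010100111 | 1Δ
t=6: Δ0=010100111 Δ1=010110111 Δ2=010111001 Δ3=111111000 Δ4=111111001 | 4Δ

no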